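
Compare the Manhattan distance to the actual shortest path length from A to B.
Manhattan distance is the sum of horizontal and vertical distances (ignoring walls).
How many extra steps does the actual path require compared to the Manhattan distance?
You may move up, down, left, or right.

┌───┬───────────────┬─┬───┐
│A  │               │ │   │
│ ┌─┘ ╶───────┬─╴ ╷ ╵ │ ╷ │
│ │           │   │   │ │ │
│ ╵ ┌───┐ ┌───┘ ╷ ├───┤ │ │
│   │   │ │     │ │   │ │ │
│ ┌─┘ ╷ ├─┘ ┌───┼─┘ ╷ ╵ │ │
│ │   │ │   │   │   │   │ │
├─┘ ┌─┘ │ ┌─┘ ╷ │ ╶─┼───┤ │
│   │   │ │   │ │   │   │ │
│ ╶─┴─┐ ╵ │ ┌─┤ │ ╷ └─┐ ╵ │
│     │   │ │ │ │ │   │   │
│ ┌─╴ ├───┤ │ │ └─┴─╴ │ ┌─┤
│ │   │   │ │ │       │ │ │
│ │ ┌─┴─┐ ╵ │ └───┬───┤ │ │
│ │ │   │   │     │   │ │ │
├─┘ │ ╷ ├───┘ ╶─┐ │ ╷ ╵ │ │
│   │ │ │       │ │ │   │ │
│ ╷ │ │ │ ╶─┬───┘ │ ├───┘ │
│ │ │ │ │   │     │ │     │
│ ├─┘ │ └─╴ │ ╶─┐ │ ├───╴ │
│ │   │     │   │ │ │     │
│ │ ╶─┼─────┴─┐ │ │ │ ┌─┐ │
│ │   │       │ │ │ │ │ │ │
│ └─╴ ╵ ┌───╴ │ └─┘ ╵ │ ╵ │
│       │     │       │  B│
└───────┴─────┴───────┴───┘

Manhattan distance: |12 - 0| + |12 - 0| = 24
Actual path length: 82
Extra steps: 82 - 24 = 58

Solution:

┌───┬───────────────┬─┬───┐
│A  │↱ → → → → → ↓  │ │   │
│ ┌─┘ ╶───────┬─╴ ╷ ╵ │ ╷ │
│↓│↱ ↑        │↓ ↲│   │ │ │
│ ╵ ┌───┐ ┌───┘ ╷ ├───┤ │ │
│↳ ↑│↓ ↰│ │↓ ← ↲│ │   │ │ │
│ ┌─┘ ╷ ├─┘ ┌───┼─┘ ╷ ╵ │ │
│ │↓ ↲│↑│↓ ↲│   │   │   │ │
├─┘ ┌─┘ │ ┌─┘ ╷ │ ╶─┼───┤ │
│↓ ↲│  ↑│↓│   │ │   │   │ │
│ ╶─┴─┐ ╵ │ ┌─┤ │ ╷ └─┐ ╵ │
│↳ → ↓│↑ ↲│ │ │ │ │   │   │
│ ┌─╴ ├───┤ │ │ └─┴─╴ │ ┌─┤
│ │↓ ↲│   │ │ │       │ │ │
│ │ ┌─┴─┐ ╵ │ └───┬───┤ │ │
│ │↓│↱ ↓│   │↱ → ↓│   │ │ │
├─┘ │ ╷ ├───┘ ╶─┐ │ ╷ ╵ │ │
│↓ ↲│↑│↓│↱ → ↑  │↓│ │   │ │
│ ╷ │ │ │ ╶─┬───┘ │ ├───┘ │
│↓│ │↑│↓│↑ ↰│↓ ← ↲│ │     │
│ ├─┘ │ └─╴ │ ╶─┐ │ ├───╴ │
│↓│↱ ↑│↳ → ↑│↳ ↓│ │ │↱ → ↓│
│ │ ╶─┼─────┴─┐ │ │ │ ┌─┐ │
│↓│↑ ↰│       │↓│ │ │↑│ │↓│
│ └─╴ ╵ ┌───╴ │ └─┘ ╵ │ ╵ │
│↳ → ↑  │     │↳ → → ↑│  B│
└───────┴─────┴───────┴───┘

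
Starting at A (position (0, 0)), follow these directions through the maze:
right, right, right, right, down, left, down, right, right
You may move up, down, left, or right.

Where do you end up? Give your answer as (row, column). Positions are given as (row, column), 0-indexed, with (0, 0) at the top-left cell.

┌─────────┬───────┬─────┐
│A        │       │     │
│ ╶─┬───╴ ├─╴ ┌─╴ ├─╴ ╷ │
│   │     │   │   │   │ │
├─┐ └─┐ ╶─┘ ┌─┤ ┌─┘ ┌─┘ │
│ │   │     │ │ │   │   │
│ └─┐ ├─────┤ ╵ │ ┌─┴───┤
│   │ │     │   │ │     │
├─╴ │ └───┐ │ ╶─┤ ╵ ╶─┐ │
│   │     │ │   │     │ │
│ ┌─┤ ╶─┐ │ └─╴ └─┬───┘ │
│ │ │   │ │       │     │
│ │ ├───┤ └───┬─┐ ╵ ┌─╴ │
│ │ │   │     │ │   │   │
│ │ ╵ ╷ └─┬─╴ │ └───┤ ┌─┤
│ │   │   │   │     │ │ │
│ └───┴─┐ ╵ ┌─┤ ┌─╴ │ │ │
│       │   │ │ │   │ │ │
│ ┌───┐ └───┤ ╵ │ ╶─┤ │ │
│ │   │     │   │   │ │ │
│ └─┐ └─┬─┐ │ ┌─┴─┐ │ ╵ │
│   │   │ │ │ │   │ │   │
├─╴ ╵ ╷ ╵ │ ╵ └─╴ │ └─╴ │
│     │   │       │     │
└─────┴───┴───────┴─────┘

Following directions step by step:
Start: (0, 0)
  right: (0, 0) → (0, 1)
  right: (0, 1) → (0, 2)
  right: (0, 2) → (0, 3)
  right: (0, 3) → (0, 4)
  down: (0, 4) → (1, 4)
  left: (1, 4) → (1, 3)
  down: (1, 3) → (2, 3)
  right: (2, 3) → (2, 4)
  right: (2, 4) → (2, 5)
Final position: (2, 5)

Path taken:

┌─────────┬───────┬─────┐
│A → → → ↓│       │     │
│ ╶─┬───╴ ├─╴ ┌─╴ ├─╴ ╷ │
│   │  ↓ ↲│   │   │   │ │
├─┐ └─┐ ╶─┘ ┌─┤ ┌─┘ ┌─┘ │
│ │   │↳ → B│ │ │   │   │
│ └─┐ ├─────┤ ╵ │ ┌─┴───┤
│   │ │     │   │ │     │
├─╴ │ └───┐ │ ╶─┤ ╵ ╶─┐ │
│   │     │ │   │     │ │
│ ┌─┤ ╶─┐ │ └─╴ └─┬───┘ │
│ │ │   │ │       │     │
│ │ ├───┤ └───┬─┐ ╵ ┌─╴ │
│ │ │   │     │ │   │   │
│ │ ╵ ╷ └─┬─╴ │ └───┤ ┌─┤
│ │   │   │   │     │ │ │
│ └───┴─┐ ╵ ┌─┤ ┌─╴ │ │ │
│       │   │ │ │   │ │ │
│ ┌───┐ └───┤ ╵ │ ╶─┤ │ │
│ │   │     │   │   │ │ │
│ └─┐ └─┬─┐ │ ┌─┴─┐ │ ╵ │
│   │   │ │ │ │   │ │   │
├─╴ ╵ ╷ ╵ │ ╵ └─╴ │ └─╴ │
│     │   │       │     │
└─────┴───┴───────┴─────┘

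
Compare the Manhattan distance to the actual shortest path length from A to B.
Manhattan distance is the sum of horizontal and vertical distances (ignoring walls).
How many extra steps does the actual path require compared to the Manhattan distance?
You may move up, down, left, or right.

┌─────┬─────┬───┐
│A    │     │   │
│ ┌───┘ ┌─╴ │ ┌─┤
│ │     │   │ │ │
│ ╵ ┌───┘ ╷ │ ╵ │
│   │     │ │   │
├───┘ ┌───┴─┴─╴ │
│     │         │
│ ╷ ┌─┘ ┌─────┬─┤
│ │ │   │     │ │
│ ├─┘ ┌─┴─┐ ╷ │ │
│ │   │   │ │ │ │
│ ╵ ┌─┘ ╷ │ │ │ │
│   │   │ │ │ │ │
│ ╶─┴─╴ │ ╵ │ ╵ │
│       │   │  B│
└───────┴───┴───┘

Manhattan distance: |7 - 0| + |7 - 0| = 14
Actual path length: 38
Extra steps: 38 - 14 = 24

Solution:

┌─────┬─────┬───┐
│A    │↱ → ↓│   │
│ ┌───┘ ┌─╴ │ ┌─┤
│↓│↱ → ↑│↓ ↲│ │ │
│ ╵ ┌───┘ ╷ │ ╵ │
│↳ ↑│↓ ← ↲│ │   │
├───┘ ┌───┴─┴─╴ │
│↓ ← ↲│         │
│ ╷ ┌─┘ ┌─────┬─┤
│↓│ │   │  ↱ ↓│ │
│ ├─┘ ┌─┴─┐ ╷ │ │
│↓│   │↱ ↓│↑│↓│ │
│ ╵ ┌─┘ ╷ │ │ │ │
│↓  │  ↑│↓│↑│↓│ │
│ ╶─┴─╴ │ ╵ │ ╵ │
│↳ → → ↑│↳ ↑│↳ B│
└───────┴───┴───┘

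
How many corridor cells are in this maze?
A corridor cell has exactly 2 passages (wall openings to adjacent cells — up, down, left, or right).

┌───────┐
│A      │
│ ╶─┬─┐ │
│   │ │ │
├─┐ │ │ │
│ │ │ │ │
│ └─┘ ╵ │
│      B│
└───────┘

Counting cells with exactly 2 passages:
Total corridor cells: 12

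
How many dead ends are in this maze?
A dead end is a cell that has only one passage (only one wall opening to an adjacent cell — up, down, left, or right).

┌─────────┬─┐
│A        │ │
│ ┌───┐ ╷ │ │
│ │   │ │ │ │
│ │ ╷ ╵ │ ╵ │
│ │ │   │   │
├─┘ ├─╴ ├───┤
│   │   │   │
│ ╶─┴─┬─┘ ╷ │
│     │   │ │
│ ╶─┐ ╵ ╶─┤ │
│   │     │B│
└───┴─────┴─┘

Checking each cell for number of passages:

Dead ends found at positions:
  (0, 5)
  (2, 0)
  (3, 2)
  (5, 1)
  (5, 4)
  (5, 5)
Total dead ends: 6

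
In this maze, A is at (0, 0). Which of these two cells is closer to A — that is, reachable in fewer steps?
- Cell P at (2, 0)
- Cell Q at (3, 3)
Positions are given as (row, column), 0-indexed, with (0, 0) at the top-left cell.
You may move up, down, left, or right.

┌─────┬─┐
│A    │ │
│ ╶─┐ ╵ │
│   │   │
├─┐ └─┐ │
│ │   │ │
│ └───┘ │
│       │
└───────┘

Shortest path A → P at (2, 0): 10 steps
Shortest path A → Q at (3, 3): 6 steps

Q is closer (6 steps vs 10 steps).

Path to P:

┌─────┬─┐
│A → ↓│ │
│ ╶─┐ ╵ │
│   │↳ ↓│
├─┐ └─┐ │
│P│   │↓│
│ └───┘ │
│↑ ← ← ↲│
└───────┘

Path to Q:

┌─────┬─┐
│A → ↓│ │
│ ╶─┐ ╵ │
│   │↳ ↓│
├─┐ └─┐ │
│ │   │↓│
│ └───┘ │
│      Q│
└───────┘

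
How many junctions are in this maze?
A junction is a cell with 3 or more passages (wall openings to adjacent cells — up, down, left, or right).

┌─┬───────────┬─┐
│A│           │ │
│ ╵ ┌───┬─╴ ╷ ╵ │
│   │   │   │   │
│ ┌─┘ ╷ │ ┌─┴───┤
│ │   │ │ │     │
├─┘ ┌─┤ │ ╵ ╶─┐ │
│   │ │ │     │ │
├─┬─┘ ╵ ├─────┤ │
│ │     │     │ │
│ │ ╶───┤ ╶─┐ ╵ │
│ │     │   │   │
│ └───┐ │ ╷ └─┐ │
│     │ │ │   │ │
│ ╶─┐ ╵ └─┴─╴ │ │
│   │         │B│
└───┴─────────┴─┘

Checking each cell for number of passages:

Junctions found (3+ passages):
  (0, 5): 3 passages
  (1, 0): 3 passages
  (3, 5): 3 passages
  (4, 2): 3 passages
  (5, 4): 3 passages
  (5, 7): 3 passages
  (6, 0): 3 passages
  (7, 3): 3 passages
Total junctions: 8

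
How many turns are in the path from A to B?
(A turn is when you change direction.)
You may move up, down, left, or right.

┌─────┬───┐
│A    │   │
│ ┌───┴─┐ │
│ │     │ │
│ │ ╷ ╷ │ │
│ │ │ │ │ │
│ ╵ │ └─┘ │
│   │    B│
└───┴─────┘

Directions: down, down, down, right, up, up, right, down, down, right, right
Number of turns: 5

Solution:

┌─────┬───┐
│A    │   │
│ ┌───┴─┐ │
│↓│↱ ↓  │ │
│ │ ╷ ╷ │ │
│↓│↑│↓│ │ │
│ ╵ │ └─┘ │
│↳ ↑│↳ → B│
└───┴─────┘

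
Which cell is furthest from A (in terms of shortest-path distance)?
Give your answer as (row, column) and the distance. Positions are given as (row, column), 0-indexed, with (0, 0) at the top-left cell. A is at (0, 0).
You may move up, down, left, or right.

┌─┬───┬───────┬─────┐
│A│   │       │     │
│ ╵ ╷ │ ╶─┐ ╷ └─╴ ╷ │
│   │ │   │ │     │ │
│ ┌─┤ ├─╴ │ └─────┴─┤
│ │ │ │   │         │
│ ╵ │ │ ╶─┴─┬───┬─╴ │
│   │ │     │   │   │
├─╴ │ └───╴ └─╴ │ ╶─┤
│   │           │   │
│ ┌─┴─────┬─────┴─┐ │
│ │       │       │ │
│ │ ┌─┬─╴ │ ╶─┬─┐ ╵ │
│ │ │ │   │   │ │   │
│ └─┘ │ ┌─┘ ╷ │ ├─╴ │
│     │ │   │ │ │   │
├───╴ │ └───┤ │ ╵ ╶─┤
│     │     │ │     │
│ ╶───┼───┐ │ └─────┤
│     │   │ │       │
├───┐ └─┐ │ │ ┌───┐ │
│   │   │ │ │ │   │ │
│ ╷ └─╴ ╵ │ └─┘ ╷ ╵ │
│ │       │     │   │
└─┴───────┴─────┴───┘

Computing BFS distances from A to all cells:
Furthest cell: (6, 1)
Distance: 67 steps

Path from A to the furthest cell:

┌─┬───┬───────┬─────┐
│A│↱ ↓│↱ → ↓  │     │
│ ╵ ╷ │ ╶─┐ ╷ └─╴ ╷ │
│↳ ↑│↓│↑ ↰│↓│     │ │
│ ┌─┤ ├─╴ │ └─────┴─┤
│ │ │↓│↱ ↑│↳ → → → ↓│
│ ╵ │ │ ╶─┴─┬───┬─╴ │
│   │↓│↑ ← ↰│   │↓ ↲│
├─╴ │ └───╴ └─╴ │ ╶─┤
│   │↳ → → ↑    │↳ ↓│
│ ┌─┴─────┬─────┴─┐ │
│ │↓ ← ← ↰│↓ ← ← ↰│↓│
│ │ ┌─┬─╴ │ ╶─┬─┐ ╵ │
│ │B│ │↱ ↑│↳ ↓│ │↑ ↲│
│ └─┘ │ ┌─┘ ╷ │ ├─╴ │
│     │↑│   │↓│ │   │
├───╴ │ └───┤ │ ╵ ╶─┤
│     │↑ ← ↰│↓│     │
│ ╶───┼───┐ │ └─────┤
│     │   │↑│↳ → → ↓│
├───┐ └─┐ │ │ ┌───┐ │
│   │   │ │↑│ │↓ ↰│↓│
│ ╷ └─╴ ╵ │ └─┘ ╷ ╵ │
│ │       │↑ ← ↲│↑ ↲│
└─┴───────┴─────┴───┘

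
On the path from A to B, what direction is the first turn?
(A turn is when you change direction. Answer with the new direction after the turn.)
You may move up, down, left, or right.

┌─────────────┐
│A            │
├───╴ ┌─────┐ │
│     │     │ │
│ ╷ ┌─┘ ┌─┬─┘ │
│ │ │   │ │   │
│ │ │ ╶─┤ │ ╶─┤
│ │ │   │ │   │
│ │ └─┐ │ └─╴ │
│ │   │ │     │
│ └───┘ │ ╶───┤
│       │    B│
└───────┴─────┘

Directions: right, right, right, right, right, right, down, down, left, down, right, down, left, left, down, right, right
First turn direction: down

Solution:

┌─────────────┐
│A → → → → → ↓│
├───╴ ┌─────┐ │
│     │     │↓│
│ ╷ ┌─┘ ┌─┬─┘ │
│ │ │   │ │↓ ↲│
│ │ │ ╶─┤ │ ╶─┤
│ │ │   │ │↳ ↓│
│ │ └─┐ │ └─╴ │
│ │   │ │↓ ← ↲│
│ └───┘ │ ╶───┤
│       │↳ → B│
└───────┴─────┘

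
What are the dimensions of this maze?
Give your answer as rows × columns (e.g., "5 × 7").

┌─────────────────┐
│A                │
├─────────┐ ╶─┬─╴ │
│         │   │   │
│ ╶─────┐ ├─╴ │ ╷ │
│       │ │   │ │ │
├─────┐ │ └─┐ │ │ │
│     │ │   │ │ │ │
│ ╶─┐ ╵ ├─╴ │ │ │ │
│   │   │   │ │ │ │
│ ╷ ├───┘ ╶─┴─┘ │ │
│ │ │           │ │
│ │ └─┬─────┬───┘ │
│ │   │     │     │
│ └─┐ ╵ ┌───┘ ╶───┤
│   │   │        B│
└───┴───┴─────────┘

Counting the maze dimensions:
Rows (vertical): 8
Columns (horizontal): 9
Dimensions: 8 × 9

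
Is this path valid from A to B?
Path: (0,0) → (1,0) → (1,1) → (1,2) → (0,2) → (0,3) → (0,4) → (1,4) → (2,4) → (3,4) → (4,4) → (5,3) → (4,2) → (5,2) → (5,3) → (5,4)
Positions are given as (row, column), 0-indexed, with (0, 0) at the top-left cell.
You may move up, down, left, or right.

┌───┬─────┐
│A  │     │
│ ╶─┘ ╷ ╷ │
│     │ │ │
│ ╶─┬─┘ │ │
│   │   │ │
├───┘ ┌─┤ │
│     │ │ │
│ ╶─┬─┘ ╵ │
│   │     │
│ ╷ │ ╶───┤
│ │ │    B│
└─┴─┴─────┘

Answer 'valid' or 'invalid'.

Checking path validity:
Result: Invalid move at step 11: cannot move from (4, 4) to (5, 3).

invalid

Correct solution:

┌───┬─────┐
│A  │↱ → ↓│
│ ╶─┘ ╷ ╷ │
│↳ → ↑│ │↓│
│ ╶─┬─┘ │ │
│   │   │↓│
├───┘ ┌─┤ │
│     │ │↓│
│ ╶─┬─┘ ╵ │
│   │↓ ← ↲│
│ ╷ │ ╶───┤
│ │ │↳ → B│
└─┴─┴─────┘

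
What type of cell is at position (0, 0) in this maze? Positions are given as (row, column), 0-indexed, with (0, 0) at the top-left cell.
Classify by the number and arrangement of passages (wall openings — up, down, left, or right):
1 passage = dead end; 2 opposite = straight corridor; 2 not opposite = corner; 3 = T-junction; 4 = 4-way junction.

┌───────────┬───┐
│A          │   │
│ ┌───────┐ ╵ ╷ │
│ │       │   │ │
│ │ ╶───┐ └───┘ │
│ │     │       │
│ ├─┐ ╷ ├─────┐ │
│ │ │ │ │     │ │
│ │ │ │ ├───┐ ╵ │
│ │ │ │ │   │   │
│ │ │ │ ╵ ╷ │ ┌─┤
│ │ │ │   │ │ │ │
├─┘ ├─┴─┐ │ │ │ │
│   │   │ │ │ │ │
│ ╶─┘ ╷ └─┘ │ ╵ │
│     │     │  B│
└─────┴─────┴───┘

Checking cell at (0, 0):
Number of passages: 2
Cell type: corner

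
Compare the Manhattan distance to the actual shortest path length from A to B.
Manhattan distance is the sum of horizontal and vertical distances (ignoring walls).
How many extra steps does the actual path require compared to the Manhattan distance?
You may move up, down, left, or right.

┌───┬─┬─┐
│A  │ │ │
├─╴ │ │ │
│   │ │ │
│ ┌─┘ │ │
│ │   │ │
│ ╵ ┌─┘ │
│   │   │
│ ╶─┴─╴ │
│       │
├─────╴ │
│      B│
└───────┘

Manhattan distance: |5 - 0| + |3 - 0| = 8
Actual path length: 10
Extra steps: 10 - 8 = 2

Solution:

┌───┬─┬─┐
│A ↓│ │ │
├─╴ │ │ │
│↓ ↲│ │ │
│ ┌─┘ │ │
│↓│   │ │
│ ╵ ┌─┘ │
│↓  │   │
│ ╶─┴─╴ │
│↳ → → ↓│
├─────╴ │
│      B│
└───────┘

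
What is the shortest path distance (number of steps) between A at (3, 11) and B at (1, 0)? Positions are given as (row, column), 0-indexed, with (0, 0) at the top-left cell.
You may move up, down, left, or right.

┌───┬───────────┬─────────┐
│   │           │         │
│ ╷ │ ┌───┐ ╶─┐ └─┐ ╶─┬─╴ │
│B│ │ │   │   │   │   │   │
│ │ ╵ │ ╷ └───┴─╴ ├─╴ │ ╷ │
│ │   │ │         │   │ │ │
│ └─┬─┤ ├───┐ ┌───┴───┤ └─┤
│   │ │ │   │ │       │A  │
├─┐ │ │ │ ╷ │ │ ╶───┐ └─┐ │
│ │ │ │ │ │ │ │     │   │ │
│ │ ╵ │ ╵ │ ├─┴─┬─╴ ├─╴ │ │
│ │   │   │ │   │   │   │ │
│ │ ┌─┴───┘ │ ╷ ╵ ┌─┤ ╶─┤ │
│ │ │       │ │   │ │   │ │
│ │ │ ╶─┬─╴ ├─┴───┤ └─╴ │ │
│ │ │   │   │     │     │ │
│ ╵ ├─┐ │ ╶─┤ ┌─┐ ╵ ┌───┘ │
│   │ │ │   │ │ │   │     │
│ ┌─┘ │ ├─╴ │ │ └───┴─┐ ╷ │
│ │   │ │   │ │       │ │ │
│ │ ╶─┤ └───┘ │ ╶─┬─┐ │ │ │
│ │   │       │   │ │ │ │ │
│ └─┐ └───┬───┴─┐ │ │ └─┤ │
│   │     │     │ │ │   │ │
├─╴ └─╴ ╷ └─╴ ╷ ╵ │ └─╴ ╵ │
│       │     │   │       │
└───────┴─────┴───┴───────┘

Finding path from (3, 11) to (1, 0):
Path: (3,11) → (3,12) → (4,12) → (5,12) → (6,12) → (7,12) → (8,12) → (9,12) → (10,12) → (11,12) → (12,12) → (12,11) → (11,11) → (11,10) → (10,10) → (9,10) → (9,9) → (9,8) → (9,7) → (10,7) → (10,8) → (11,8) → (12,8) → (12,7) → (11,7) → (11,6) → (12,6) → (12,5) → (12,4) → (11,4) → (11,3) → (12,3) → (12,2) → (12,1) → (11,1) → (11,0) → (10,0) → (9,0) → (8,0) → (8,1) → (7,1) → (6,1) → (5,1) → (4,1) → (3,1) → (3,0) → (2,0) → (1,0)
Distance: 47 steps

Solution:

┌───┬───────────┬─────────┐
│   │           │         │
│ ╷ │ ┌───┐ ╶─┐ └─┐ ╶─┬─╴ │
│B│ │ │   │   │   │   │   │
│ │ ╵ │ ╷ └───┴─╴ ├─╴ │ ╷ │
│↑│   │ │         │   │ │ │
│ └─┬─┤ ├───┐ ┌───┴───┤ └─┤
│↑ ↰│ │ │   │ │       │A ↓│
├─┐ │ │ │ ╷ │ │ ╶───┐ └─┐ │
│ │↑│ │ │ │ │ │     │   │↓│
│ │ ╵ │ ╵ │ ├─┴─┬─╴ ├─╴ │ │
│ │↑  │   │ │   │   │   │↓│
│ │ ┌─┴───┘ │ ╷ ╵ ┌─┤ ╶─┤ │
│ │↑│       │ │   │ │   │↓│
│ │ │ ╶─┬─╴ ├─┴───┤ └─╴ │ │
│ │↑│   │   │     │     │↓│
│ ╵ ├─┐ │ ╶─┤ ┌─┐ ╵ ┌───┘ │
│↱ ↑│ │ │   │ │ │   │    ↓│
│ ┌─┘ │ ├─╴ │ │ └───┴─┐ ╷ │
│↑│   │ │   │ │↓ ← ← ↰│ │↓│
│ │ ╶─┤ └───┘ │ ╶─┬─┐ │ │ │
│↑│   │       │↳ ↓│ │↑│ │↓│
│ └─┐ └───┬───┴─┐ │ │ └─┤ │
│↑ ↰│  ↓ ↰│  ↓ ↰│↓│ │↑ ↰│↓│
├─╴ └─╴ ╷ └─╴ ╷ ╵ │ └─╴ ╵ │
│  ↑ ← ↲│↑ ← ↲│↑ ↲│    ↑ ↲│
└───────┴─────┴───┴───────┘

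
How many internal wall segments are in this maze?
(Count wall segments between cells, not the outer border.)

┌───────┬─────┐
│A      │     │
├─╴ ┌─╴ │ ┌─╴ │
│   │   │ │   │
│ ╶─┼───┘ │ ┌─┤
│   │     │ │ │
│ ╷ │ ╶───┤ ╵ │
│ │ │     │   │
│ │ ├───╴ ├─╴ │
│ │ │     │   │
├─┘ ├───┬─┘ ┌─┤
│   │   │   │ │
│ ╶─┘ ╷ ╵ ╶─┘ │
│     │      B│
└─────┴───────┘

Counting internal wall segments:
Total internal walls: 36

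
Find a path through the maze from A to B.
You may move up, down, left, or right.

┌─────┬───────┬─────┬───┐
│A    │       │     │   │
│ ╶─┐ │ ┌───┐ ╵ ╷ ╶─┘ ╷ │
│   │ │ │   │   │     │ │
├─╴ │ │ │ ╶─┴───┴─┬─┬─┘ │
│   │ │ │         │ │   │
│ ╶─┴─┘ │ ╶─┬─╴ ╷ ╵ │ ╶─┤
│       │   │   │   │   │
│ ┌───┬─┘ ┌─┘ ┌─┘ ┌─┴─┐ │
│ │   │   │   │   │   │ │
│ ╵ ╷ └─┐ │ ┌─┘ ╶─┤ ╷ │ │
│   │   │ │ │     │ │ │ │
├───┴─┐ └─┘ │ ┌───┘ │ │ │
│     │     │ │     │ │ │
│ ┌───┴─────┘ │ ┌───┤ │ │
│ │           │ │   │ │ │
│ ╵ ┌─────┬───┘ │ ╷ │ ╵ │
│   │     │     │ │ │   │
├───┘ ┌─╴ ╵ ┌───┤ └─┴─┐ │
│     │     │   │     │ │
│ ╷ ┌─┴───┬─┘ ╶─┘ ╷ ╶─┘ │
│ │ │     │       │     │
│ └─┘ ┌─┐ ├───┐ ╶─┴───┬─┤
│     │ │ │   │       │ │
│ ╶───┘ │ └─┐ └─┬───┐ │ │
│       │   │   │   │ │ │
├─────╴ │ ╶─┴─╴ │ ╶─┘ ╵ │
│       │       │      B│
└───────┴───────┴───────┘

Finding the shortest path through the maze:
Path length: 48 steps
Directions: down → right → down → left → down → right → right → right → up → up → up → right → right → right → down → right → up → right → down → right → right → up → right → down → down → left → down → right → down → down → down → down → down → down → down → left → left → up → left → down → left → down → right → right → right → down → down → right

Solution:

┌─────┬───────┬─────┬───┐
│A    │↱ → → ↓│↱ ↓  │↱ ↓│
│ ╶─┐ │ ┌───┐ ╵ ╷ ╶─┘ ╷ │
│↳ ↓│ │↑│   │↳ ↑│↳ → ↑│↓│
├─╴ │ │ │ ╶─┴───┴─┬─┬─┘ │
│↓ ↲│ │↑│         │ │↓ ↲│
│ ╶─┴─┘ │ ╶─┬─╴ ╷ ╵ │ ╶─┤
│↳ → → ↑│   │   │   │↳ ↓│
│ ┌───┬─┘ ┌─┘ ┌─┘ ┌─┴─┐ │
│ │   │   │   │   │   │↓│
│ ╵ ╷ └─┐ │ ┌─┘ ╶─┤ ╷ │ │
│   │   │ │ │     │ │ │↓│
├───┴─┐ └─┘ │ ┌───┘ │ │ │
│     │     │ │     │ │↓│
│ ┌───┴─────┘ │ ┌───┤ │ │
│ │           │ │   │ │↓│
│ ╵ ┌─────┬───┘ │ ╷ │ ╵ │
│   │     │     │ │ │  ↓│
├───┘ ┌─╴ ╵ ┌───┤ └─┴─┐ │
│     │     │   │↓ ↰  │↓│
│ ╷ ┌─┴───┬─┘ ╶─┘ ╷ ╶─┘ │
│ │ │     │    ↓ ↲│↑ ← ↲│
│ └─┘ ┌─┐ ├───┐ ╶─┴───┬─┤
│     │ │ │   │↳ → → ↓│ │
│ ╶───┘ │ └─┐ └─┬───┐ │ │
│       │   │   │   │↓│ │
├─────╴ │ ╶─┴─╴ │ ╶─┘ ╵ │
│       │       │    ↳ B│
└───────┴───────┴───────┘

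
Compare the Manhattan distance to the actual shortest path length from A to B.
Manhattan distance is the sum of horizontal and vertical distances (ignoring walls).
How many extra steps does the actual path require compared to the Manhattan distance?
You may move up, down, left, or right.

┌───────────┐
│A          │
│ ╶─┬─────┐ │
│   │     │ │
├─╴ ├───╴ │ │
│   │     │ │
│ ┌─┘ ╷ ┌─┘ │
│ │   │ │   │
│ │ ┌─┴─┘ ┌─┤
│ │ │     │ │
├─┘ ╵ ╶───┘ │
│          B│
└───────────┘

Manhattan distance: |5 - 0| + |5 - 0| = 10
Actual path length: 16
Extra steps: 16 - 10 = 6

Solution:

┌───────────┐
│A → → → → ↓│
│ ╶─┬─────┐ │
│   │     │↓│
├─╴ ├───╴ │ │
│   │     │↓│
│ ┌─┘ ╷ ┌─┘ │
│ │   │ │↓ ↲│
│ │ ┌─┴─┘ ┌─┤
│ │ │↓ ← ↲│ │
├─┘ ╵ ╶───┘ │
│    ↳ → → B│
└───────────┘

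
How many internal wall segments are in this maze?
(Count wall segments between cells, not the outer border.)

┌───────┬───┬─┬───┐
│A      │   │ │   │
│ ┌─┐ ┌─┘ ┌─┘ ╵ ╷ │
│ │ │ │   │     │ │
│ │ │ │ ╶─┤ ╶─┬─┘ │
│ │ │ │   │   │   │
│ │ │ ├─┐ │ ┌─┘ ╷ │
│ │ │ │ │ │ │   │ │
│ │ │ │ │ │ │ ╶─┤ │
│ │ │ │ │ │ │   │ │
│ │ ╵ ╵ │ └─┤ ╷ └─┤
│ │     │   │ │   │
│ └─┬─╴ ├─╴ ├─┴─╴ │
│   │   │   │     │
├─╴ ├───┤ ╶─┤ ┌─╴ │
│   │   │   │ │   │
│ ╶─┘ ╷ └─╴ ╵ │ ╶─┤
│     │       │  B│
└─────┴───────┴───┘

Counting internal wall segments:
Total internal walls: 64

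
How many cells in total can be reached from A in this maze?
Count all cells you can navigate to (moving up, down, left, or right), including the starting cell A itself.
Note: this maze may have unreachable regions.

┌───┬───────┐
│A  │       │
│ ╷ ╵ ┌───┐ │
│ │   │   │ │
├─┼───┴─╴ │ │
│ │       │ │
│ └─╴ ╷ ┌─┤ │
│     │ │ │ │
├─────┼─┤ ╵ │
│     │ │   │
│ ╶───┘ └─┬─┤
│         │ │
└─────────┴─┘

Using BFS/flood-fill to find all reachable cells from A:
Maze size: 6 × 6 = 36 total cells
21 cell(s) are walled off and cannot be reached from A.
Reachable cells: 15

Reachable region (· marks reachable cells):

┌───┬───────┐
│A ·│· · · ·│
│ ╷ ╵ ┌───┐ │
│·│· ·│   │·│
├─┼───┴─╴ │ │
│ │       │·│
│ └─╴ ╷ ┌─┤ │
│     │ │·│·│
├─────┼─┤ ╵ │
│     │ │· ·│
│ ╶───┘ └─┬─┤
│         │ │
└─────────┴─┘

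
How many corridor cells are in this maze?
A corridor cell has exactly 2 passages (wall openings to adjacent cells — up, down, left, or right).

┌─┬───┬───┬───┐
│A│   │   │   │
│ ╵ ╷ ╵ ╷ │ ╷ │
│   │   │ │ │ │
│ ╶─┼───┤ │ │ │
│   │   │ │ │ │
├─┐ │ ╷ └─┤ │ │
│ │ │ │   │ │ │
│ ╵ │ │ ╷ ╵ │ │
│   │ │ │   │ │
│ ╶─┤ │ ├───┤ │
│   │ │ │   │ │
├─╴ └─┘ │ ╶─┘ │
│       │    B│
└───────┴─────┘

Counting cells with exactly 2 passages:
Total corridor cells: 39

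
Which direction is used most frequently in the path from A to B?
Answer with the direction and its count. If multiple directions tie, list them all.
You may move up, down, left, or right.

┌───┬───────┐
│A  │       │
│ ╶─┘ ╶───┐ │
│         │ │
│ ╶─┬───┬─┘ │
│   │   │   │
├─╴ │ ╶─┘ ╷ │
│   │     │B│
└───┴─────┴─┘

Directions: down, right, right, up, right, right, right, down, down, down
Counts: {'down': 4, 'right': 5, 'up': 1}
Most common: right (5 times)

Solution:

┌───┬───────┐
│A  │↱ → → ↓│
│ ╶─┘ ╶───┐ │
│↳ → ↑    │↓│
│ ╶─┬───┬─┘ │
│   │   │  ↓│
├─╴ │ ╶─┘ ╷ │
│   │     │B│
└───┴─────┴─┘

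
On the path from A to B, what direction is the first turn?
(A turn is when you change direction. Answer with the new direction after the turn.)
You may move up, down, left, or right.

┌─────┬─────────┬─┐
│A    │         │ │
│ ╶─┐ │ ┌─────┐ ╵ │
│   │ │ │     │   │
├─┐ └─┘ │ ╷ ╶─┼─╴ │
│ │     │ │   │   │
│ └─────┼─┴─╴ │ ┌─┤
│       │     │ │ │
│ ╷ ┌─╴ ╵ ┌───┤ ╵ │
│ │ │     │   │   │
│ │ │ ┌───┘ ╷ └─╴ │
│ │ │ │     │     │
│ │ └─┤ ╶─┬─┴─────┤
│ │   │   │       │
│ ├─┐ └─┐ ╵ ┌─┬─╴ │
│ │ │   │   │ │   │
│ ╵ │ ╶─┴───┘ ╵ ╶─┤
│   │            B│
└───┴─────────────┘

Directions: down, right, down, right, right, up, up, right, right, right, right, down, right, down, left, down, down, right, down, left, left, up, left, down, left, left, down, right, down, right, up, right, right, right, down, left, down, right
First turn direction: right

Solution:

┌─────┬─────────┬─┐
│A    │↱ → → → ↓│ │
│ ╶─┐ │ ┌─────┐ ╵ │
│↳ ↓│ │↑│     │↳ ↓│
├─┐ └─┘ │ ╷ ╶─┼─╴ │
│ │↳ → ↑│ │   │↓ ↲│
│ └─────┼─┴─╴ │ ┌─┤
│       │     │↓│ │
│ ╷ ┌─╴ ╵ ┌───┤ ╵ │
│ │ │     │↓ ↰│↳ ↓│
│ │ │ ┌───┘ ╷ └─╴ │
│ │ │ │↓ ← ↲│↑ ← ↲│
│ │ └─┤ ╶─┬─┴─────┤
│ │   │↳ ↓│↱ → → ↓│
│ ├─┐ └─┐ ╵ ┌─┬─╴ │
│ │ │   │↳ ↑│ │↓ ↲│
│ ╵ │ ╶─┴───┘ ╵ ╶─┤
│   │          ↳ B│
└───┴─────────────┘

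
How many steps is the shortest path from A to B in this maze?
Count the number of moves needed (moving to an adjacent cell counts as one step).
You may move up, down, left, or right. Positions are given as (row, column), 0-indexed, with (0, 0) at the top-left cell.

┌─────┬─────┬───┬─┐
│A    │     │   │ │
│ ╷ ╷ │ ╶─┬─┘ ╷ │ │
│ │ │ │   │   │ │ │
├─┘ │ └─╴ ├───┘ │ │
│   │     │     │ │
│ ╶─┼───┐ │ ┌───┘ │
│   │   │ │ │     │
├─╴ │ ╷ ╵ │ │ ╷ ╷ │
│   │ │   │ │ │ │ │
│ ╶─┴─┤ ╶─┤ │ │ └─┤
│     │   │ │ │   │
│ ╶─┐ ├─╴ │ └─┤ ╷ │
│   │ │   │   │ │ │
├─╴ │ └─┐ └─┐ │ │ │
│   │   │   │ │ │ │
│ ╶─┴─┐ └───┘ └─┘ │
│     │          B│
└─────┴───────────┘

Using BFS to find shortest path:
Start: (0, 0), End: (8, 8)
Path found:
(0,0) → (0,1) → (1,1) → (2,1) → (2,0) → (3,0) → (3,1) → (4,1) → (4,0) → (5,0) → (5,1) → (5,2) → (6,2) → (7,2) → (7,3) → (8,3) → (8,4) → (8,5) → (8,6) → (8,7) → (8,8)
Number of steps: 20

Solution:

┌─────┬─────┬───┬─┐
│A ↓  │     │   │ │
│ ╷ ╷ │ ╶─┬─┘ ╷ │ │
│ │↓│ │   │   │ │ │
├─┘ │ └─╴ ├───┘ │ │
│↓ ↲│     │     │ │
│ ╶─┼───┐ │ ┌───┘ │
│↳ ↓│   │ │ │     │
├─╴ │ ╷ ╵ │ │ ╷ ╷ │
│↓ ↲│ │   │ │ │ │ │
│ ╶─┴─┤ ╶─┤ │ │ └─┤
│↳ → ↓│   │ │ │   │
│ ╶─┐ ├─╴ │ └─┤ ╷ │
│   │↓│   │   │ │ │
├─╴ │ └─┐ └─┐ │ │ │
│   │↳ ↓│   │ │ │ │
│ ╶─┴─┐ └───┘ └─┘ │
│     │↳ → → → → B│
└─────┴───────────┘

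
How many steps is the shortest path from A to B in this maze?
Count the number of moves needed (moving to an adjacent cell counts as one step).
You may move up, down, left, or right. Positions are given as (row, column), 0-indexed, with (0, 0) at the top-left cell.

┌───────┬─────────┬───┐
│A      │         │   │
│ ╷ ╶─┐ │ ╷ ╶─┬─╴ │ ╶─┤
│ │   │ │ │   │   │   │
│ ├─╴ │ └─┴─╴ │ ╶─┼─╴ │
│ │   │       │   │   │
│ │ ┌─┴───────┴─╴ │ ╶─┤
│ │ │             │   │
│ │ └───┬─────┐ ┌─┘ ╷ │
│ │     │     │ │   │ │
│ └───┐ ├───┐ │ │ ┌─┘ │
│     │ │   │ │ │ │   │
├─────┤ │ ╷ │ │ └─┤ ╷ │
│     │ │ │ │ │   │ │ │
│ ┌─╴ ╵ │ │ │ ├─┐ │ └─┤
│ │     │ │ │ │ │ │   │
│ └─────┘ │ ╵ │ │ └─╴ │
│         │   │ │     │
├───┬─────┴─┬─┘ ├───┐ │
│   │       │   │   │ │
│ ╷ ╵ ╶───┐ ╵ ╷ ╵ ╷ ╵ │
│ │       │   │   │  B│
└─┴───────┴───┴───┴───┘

Using BFS to find shortest path:
Start: (0, 0), End: (10, 10)
Path found:
(0,0) → (0,1) → (0,2) → (0,3) → (1,3) → (2,3) → (2,4) → (2,5) → (2,6) → (1,6) → (1,5) → (0,5) → (0,6) → (0,7) → (0,8) → (1,8) → (1,7) → (2,7) → (2,8) → (3,8) → (3,7) → (4,7) → (5,7) → (6,7) → (6,8) → (7,8) → (8,8) → (8,9) → (8,10) → (9,10) → (10,10)
Number of steps: 30

Solution:

┌───────┬─────────┬───┐
│A → → ↓│  ↱ → → ↓│   │
│ ╷ ╶─┐ │ ╷ ╶─┬─╴ │ ╶─┤
│ │   │↓│ │↑ ↰│↓ ↲│   │
│ ├─╴ │ └─┴─╴ │ ╶─┼─╴ │
│ │   │↳ → → ↑│↳ ↓│   │
│ │ ┌─┴───────┴─╴ │ ╶─┤
│ │ │          ↓ ↲│   │
│ │ └───┬─────┐ ┌─┘ ╷ │
│ │     │     │↓│   │ │
│ └───┐ ├───┐ │ │ ┌─┘ │
│     │ │   │ │↓│ │   │
├─────┤ │ ╷ │ │ └─┤ ╷ │
│     │ │ │ │ │↳ ↓│ │ │
│ ┌─╴ ╵ │ │ │ ├─┐ │ └─┤
│ │     │ │ │ │ │↓│   │
│ └─────┘ │ ╵ │ │ └─╴ │
│         │   │ │↳ → ↓│
├───┬─────┴─┬─┘ ├───┐ │
│   │       │   │   │↓│
│ ╷ ╵ ╶───┐ ╵ ╷ ╵ ╷ ╵ │
│ │       │   │   │  B│
└─┴───────┴───┴───┴───┘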